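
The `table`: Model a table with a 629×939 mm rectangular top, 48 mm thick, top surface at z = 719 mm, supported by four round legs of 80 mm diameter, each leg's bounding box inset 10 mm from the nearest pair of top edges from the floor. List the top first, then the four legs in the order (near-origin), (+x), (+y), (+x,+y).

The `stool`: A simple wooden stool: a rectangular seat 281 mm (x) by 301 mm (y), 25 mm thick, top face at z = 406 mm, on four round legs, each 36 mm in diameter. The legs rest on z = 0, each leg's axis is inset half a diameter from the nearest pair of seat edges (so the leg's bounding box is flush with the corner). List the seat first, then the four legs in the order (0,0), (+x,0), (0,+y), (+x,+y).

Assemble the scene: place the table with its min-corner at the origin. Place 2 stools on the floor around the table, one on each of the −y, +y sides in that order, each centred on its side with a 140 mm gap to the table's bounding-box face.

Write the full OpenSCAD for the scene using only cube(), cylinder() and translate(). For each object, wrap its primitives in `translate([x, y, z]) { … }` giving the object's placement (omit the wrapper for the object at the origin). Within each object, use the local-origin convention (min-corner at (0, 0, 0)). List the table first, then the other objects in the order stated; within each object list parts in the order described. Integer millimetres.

translate([0, 0, 671]) cube([629, 939, 48]);
translate([50, 50, 0]) cylinder(h = 671, r = 40);
translate([579, 50, 0]) cylinder(h = 671, r = 40);
translate([50, 889, 0]) cylinder(h = 671, r = 40);
translate([579, 889, 0]) cylinder(h = 671, r = 40);
translate([174, -441, 0]) {
  translate([0, 0, 381]) cube([281, 301, 25]);
  translate([18, 18, 0]) cylinder(h = 381, r = 18);
  translate([263, 18, 0]) cylinder(h = 381, r = 18);
  translate([18, 283, 0]) cylinder(h = 381, r = 18);
  translate([263, 283, 0]) cylinder(h = 381, r = 18);
}
translate([174, 1079, 0]) {
  translate([0, 0, 381]) cube([281, 301, 25]);
  translate([18, 18, 0]) cylinder(h = 381, r = 18);
  translate([263, 18, 0]) cylinder(h = 381, r = 18);
  translate([18, 283, 0]) cylinder(h = 381, r = 18);
  translate([263, 283, 0]) cylinder(h = 381, r = 18);
}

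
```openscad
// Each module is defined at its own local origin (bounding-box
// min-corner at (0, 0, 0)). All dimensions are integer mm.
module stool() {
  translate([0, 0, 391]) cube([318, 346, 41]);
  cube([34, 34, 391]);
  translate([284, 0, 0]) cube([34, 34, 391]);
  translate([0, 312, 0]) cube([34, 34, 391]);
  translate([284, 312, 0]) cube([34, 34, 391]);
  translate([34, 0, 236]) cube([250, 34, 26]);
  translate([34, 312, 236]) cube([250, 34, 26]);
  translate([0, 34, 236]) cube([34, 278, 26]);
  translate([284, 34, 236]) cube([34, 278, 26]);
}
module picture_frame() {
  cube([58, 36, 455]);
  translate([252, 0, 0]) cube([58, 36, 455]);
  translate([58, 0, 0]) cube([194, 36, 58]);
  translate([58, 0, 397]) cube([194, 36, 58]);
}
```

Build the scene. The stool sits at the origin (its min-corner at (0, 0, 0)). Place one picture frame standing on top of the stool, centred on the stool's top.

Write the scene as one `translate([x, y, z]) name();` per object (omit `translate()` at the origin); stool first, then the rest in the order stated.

stool();
translate([4, 155, 432]) picture_frame();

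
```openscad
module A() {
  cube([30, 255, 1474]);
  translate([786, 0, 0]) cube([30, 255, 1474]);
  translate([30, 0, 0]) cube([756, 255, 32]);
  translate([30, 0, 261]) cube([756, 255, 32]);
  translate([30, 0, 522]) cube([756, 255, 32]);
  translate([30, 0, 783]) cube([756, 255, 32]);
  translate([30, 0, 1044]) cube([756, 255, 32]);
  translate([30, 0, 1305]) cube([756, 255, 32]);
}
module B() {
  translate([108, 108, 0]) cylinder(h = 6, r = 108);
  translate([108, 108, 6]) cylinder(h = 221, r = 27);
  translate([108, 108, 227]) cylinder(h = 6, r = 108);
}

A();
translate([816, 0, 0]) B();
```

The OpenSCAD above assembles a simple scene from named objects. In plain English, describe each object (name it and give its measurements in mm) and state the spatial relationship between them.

A is a bookshelf 816 mm wide overall, 255 mm deep and 1474 mm tall. The two sides are 30 mm thick vertical panels. 6 horizontal shelves of 32 mm thickness span between the inner faces of the sides; the lowest shelf sits on the floor and shelves are stacked with a clear vertical gap of 229 mm between each pair.

B is a spool: two coaxial disc flanges of radius 108 mm and thickness 6 mm, joined by a core cylinder of radius 27 mm and height 221 mm. The lower flange rests on z = 0 and the three cylinders share a vertical axis.

The spool is against the bookshelf's +x side, with their −y faces flush.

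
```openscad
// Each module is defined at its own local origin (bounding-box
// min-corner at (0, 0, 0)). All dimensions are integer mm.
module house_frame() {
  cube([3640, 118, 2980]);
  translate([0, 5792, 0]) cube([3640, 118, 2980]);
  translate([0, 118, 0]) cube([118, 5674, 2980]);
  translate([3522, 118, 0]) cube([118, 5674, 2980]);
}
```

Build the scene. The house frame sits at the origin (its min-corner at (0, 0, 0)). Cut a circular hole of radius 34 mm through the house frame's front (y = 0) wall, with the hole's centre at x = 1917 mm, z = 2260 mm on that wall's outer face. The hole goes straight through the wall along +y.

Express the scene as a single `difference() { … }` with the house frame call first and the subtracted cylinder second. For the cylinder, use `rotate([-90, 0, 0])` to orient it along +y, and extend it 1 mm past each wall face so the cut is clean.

difference() {
  house_frame();
  translate([1917, -1, 2260]) rotate([-90, 0, 0]) cylinder(h = 120, r = 34);
}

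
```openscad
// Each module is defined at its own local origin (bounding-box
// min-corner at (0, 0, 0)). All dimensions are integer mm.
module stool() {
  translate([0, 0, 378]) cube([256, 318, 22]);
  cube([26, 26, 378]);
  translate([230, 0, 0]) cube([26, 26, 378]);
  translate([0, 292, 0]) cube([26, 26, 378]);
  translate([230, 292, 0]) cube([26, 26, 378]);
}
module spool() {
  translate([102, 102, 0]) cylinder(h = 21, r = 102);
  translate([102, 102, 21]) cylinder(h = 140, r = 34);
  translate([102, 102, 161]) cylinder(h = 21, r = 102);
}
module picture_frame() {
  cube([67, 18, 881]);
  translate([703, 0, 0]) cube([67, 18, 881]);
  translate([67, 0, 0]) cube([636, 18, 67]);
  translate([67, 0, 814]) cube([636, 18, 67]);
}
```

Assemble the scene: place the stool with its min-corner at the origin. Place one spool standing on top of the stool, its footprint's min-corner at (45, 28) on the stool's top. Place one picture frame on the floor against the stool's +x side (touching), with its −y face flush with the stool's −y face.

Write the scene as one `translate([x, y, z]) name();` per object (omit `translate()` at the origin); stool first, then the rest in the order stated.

stool();
translate([45, 28, 400]) spool();
translate([256, 0, 0]) picture_frame();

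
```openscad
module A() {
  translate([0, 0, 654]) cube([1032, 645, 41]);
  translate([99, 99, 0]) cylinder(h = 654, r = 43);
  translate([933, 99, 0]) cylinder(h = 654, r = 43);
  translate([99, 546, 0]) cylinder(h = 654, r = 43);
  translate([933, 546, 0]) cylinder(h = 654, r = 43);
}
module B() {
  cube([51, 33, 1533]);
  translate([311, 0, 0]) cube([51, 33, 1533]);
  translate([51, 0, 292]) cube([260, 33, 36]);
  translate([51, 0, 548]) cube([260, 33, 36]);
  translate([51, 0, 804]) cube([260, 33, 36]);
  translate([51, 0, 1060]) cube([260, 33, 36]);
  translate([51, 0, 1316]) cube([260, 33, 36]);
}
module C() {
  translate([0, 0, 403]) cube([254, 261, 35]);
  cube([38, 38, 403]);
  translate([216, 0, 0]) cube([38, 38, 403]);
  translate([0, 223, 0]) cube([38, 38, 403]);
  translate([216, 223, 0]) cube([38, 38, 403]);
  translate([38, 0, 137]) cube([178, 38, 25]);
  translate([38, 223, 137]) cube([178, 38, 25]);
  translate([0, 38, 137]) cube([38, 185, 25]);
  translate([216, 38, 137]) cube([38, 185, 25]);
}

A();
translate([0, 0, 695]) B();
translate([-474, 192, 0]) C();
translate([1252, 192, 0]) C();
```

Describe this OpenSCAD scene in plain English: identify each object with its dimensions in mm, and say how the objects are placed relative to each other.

A is a rectangular dining table. The top is 1032×645×41 mm with its upper surface at z = 695 mm. It stands on four round legs of 86 mm diameter, each leg's bounding box inset 56 mm from the nearest pair of top edges, running from the floor to the underside of the top.

B is a straight ladder. Two 51×33 mm vertical rails, 1533 mm tall, stand 362 mm apart (outside-to-outside) with their front faces coplanar on the −y side. 5 rungs, each 33 mm deep and 36 mm tall, span between the inner faces of the rails, front faces flush with the rails. The lowest rung's underside is at z = 292 mm and rungs are spaced 256 mm apart (underside to underside).

C is a simple wooden stool: a rectangular seat 254 mm (x) by 261 mm (y), 35 mm thick, top face at z = 438 mm, on four square legs, each 38×38 mm in cross-section. The legs rest on z = 0, each flush with a corner of the seat. Four stretchers, 38 mm wide and 25 mm tall, connect adjacent legs with their undersides at z = 137 mm, each running between the inner faces of the legs it joins and aligned with the legs' outer faces on the other axis.

The ladder is on top of the table. Two stools sit around the table at the −x, +x sides.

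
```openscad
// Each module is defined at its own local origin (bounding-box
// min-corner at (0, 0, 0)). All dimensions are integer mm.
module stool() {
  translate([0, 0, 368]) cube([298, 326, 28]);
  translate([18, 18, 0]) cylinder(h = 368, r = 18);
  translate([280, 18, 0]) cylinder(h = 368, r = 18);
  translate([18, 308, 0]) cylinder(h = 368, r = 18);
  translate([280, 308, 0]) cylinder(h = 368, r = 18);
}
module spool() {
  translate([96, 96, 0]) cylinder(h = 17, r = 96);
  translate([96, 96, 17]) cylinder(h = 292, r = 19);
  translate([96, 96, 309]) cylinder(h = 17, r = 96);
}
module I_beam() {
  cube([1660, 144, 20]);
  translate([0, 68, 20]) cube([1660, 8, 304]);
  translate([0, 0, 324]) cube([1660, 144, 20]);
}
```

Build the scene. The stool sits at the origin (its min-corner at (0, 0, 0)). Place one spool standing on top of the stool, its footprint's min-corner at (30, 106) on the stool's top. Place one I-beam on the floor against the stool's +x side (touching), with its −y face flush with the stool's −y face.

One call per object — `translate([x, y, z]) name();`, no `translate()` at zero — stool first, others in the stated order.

stool();
translate([30, 106, 396]) spool();
translate([298, 0, 0]) I_beam();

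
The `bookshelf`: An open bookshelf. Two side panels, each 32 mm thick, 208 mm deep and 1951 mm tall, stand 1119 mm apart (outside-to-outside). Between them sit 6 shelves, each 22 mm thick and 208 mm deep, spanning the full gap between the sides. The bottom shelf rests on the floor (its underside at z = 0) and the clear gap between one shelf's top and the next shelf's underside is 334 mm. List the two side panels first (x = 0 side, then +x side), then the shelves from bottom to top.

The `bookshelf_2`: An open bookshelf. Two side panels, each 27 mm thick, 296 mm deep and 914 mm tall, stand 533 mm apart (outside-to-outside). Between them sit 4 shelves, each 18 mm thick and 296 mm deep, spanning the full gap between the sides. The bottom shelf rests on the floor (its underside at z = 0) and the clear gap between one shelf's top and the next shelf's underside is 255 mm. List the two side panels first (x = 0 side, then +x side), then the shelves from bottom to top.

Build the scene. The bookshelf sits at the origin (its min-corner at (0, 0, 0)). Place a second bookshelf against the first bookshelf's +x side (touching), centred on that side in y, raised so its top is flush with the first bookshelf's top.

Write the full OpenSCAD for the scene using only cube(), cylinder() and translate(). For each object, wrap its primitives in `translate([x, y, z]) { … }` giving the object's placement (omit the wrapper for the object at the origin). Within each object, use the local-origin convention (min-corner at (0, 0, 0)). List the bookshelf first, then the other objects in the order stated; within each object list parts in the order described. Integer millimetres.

cube([32, 208, 1951]);
translate([1087, 0, 0]) cube([32, 208, 1951]);
translate([32, 0, 0]) cube([1055, 208, 22]);
translate([32, 0, 356]) cube([1055, 208, 22]);
translate([32, 0, 712]) cube([1055, 208, 22]);
translate([32, 0, 1068]) cube([1055, 208, 22]);
translate([32, 0, 1424]) cube([1055, 208, 22]);
translate([32, 0, 1780]) cube([1055, 208, 22]);
translate([1119, -44, 1037]) {
  cube([27, 296, 914]);
  translate([506, 0, 0]) cube([27, 296, 914]);
  translate([27, 0, 0]) cube([479, 296, 18]);
  translate([27, 0, 273]) cube([479, 296, 18]);
  translate([27, 0, 546]) cube([479, 296, 18]);
  translate([27, 0, 819]) cube([479, 296, 18]);
}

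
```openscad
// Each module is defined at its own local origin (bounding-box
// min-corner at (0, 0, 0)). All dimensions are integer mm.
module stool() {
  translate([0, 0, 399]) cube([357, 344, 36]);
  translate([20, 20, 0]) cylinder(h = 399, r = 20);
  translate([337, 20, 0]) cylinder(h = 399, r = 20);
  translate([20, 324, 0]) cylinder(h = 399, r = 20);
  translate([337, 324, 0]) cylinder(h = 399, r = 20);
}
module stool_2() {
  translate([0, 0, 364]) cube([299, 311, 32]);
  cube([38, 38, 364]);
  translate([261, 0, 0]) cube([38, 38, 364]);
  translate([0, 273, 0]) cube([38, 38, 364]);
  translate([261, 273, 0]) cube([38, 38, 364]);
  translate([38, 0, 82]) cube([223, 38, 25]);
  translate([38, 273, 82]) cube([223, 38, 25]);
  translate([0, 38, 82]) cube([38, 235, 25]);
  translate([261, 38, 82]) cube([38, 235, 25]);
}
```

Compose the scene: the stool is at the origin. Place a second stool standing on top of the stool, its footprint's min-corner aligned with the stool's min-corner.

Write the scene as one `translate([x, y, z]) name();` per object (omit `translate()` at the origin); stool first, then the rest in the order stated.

stool();
translate([0, 0, 435]) stool_2();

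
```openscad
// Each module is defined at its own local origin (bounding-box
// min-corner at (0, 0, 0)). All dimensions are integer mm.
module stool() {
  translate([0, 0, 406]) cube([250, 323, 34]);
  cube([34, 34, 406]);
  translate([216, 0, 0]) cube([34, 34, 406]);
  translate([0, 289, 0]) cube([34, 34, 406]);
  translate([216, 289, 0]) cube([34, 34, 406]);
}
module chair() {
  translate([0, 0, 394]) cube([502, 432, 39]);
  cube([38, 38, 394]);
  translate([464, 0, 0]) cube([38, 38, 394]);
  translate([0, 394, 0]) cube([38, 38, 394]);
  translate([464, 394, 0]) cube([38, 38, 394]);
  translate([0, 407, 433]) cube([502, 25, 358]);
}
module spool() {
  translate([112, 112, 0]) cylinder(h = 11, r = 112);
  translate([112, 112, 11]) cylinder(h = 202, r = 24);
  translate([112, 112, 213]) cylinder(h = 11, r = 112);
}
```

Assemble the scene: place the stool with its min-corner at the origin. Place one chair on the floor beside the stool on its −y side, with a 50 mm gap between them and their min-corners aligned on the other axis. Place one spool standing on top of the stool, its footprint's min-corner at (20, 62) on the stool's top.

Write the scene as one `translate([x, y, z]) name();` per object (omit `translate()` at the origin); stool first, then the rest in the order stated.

stool();
translate([0, -482, 0]) chair();
translate([20, 62, 440]) spool();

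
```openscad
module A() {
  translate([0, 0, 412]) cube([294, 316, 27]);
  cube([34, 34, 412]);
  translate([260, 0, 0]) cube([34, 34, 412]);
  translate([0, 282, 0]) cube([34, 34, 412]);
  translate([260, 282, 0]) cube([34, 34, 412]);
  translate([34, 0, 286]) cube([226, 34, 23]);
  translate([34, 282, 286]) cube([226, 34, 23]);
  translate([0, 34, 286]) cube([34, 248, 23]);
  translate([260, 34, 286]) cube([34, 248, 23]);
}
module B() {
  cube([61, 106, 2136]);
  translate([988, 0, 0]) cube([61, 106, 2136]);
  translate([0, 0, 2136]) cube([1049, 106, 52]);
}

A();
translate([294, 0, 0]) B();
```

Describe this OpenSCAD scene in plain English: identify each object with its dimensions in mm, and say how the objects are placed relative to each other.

A is a simple wooden stool: a rectangular seat 294 mm (x) by 316 mm (y), 27 mm thick, top face at z = 439 mm, on four square legs, each 34×34 mm in cross-section. The legs rest on z = 0, each flush with a corner of the seat. Four stretchers, 34 mm wide and 23 mm tall, connect adjacent legs with their undersides at z = 286 mm, each running between the inner faces of the legs it joins and aligned with the legs' outer faces on the other axis.

B is a door frame. The clear opening is 927 mm wide and 2136 mm high. Two 61 mm wide jambs, 106 mm deep, stand either side of the opening from the floor to the top of the opening. A 52 mm thick head sits across the top of both jambs, spanning the full outside width of the frame.

The door frame is against the stool's +x side, with their −y faces flush.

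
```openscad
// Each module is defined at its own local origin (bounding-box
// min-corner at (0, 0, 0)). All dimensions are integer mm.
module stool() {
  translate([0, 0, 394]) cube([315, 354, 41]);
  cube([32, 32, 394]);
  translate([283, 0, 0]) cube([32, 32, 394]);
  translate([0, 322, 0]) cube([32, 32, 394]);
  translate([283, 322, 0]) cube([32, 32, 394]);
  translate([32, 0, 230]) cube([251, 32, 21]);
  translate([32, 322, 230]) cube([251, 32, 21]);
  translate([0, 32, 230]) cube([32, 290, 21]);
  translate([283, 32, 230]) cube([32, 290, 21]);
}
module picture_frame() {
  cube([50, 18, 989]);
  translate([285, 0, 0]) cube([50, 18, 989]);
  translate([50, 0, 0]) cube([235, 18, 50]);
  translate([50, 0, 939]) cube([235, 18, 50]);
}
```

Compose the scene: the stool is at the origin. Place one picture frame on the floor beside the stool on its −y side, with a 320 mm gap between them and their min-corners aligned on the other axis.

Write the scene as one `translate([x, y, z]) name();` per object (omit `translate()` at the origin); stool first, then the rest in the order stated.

stool();
translate([0, -338, 0]) picture_frame();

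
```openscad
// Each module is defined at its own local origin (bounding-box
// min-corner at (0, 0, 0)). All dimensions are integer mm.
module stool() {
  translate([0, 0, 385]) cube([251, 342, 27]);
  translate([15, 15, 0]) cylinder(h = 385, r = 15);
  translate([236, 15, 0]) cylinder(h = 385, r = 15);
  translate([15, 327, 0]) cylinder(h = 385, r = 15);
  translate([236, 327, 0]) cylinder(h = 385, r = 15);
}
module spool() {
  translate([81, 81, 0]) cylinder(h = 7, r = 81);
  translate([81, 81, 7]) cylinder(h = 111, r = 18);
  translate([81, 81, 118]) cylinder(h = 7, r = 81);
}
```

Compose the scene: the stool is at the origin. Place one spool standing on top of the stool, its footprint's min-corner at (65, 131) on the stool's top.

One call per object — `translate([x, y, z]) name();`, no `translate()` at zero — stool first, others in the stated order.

stool();
translate([65, 131, 412]) spool();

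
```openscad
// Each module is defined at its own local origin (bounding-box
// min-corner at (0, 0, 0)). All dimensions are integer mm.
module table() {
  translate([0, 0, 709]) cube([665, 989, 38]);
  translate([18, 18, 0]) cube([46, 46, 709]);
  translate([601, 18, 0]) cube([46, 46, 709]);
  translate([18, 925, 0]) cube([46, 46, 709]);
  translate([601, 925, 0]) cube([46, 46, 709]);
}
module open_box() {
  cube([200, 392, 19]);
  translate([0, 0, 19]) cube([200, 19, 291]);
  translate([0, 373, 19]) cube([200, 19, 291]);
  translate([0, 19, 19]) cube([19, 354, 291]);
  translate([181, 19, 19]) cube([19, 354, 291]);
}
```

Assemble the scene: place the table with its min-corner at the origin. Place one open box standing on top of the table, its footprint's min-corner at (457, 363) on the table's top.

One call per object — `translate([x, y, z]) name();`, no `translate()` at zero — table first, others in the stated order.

table();
translate([457, 363, 747]) open_box();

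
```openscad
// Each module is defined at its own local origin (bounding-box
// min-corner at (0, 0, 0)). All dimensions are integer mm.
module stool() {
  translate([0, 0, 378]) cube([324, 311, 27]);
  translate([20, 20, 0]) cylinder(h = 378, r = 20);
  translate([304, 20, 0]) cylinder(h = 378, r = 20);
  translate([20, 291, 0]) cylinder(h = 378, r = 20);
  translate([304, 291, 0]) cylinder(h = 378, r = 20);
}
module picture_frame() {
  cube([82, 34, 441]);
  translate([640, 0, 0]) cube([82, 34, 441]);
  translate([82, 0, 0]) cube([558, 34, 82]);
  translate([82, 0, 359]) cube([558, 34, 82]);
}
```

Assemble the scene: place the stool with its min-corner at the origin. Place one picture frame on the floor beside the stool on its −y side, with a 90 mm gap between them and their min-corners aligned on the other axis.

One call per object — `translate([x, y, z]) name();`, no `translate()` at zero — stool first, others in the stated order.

stool();
translate([0, -124, 0]) picture_frame();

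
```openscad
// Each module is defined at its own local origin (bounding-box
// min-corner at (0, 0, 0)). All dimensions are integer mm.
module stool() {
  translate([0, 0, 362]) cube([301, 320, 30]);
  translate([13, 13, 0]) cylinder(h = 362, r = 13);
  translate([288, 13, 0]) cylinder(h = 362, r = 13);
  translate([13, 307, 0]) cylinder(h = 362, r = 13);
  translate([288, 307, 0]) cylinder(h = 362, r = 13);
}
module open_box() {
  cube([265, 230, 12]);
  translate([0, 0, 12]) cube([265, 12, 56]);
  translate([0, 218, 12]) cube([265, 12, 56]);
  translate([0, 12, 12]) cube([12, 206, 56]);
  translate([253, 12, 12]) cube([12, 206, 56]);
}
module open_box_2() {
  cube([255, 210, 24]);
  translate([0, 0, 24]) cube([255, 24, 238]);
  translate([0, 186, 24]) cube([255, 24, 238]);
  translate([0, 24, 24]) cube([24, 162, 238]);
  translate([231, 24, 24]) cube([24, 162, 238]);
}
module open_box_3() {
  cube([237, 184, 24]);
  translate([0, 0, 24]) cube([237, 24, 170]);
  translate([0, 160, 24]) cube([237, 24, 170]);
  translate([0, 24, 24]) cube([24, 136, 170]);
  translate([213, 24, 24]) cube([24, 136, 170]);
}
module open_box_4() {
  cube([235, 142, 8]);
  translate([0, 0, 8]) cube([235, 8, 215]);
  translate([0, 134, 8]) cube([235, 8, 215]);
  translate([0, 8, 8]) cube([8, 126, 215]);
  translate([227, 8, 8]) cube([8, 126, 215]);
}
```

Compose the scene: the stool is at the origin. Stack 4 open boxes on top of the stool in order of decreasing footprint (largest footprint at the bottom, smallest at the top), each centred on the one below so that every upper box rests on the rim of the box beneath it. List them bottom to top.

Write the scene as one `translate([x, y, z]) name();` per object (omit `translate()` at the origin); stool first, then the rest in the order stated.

stool();
translate([18, 45, 392]) open_box();
translate([23, 55, 460]) open_box_2();
translate([32, 68, 722]) open_box_3();
translate([33, 89, 916]) open_box_4();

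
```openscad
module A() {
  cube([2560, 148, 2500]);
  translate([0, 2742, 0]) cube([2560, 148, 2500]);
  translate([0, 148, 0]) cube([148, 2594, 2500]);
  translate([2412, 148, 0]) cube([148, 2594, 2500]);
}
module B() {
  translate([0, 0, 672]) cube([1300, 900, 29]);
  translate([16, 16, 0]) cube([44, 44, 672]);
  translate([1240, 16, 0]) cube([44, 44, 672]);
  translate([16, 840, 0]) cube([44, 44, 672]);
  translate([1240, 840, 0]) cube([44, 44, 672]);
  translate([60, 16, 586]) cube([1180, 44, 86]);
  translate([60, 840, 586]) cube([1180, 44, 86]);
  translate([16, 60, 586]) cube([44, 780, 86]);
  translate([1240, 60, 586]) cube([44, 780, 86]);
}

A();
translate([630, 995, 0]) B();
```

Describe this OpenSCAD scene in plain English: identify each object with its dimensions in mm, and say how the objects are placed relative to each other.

A is the wall frame of a small rectangular building: four walls, each 2500 mm tall and 148 mm thick, enclosing a footprint 2560 mm (x) by 2890 mm (y) outside-to-outside, with no floor or roof. The front and back walls (the −y and +y sides) span the full width; the two side walls fit between them.

B is a table with a 1300×900 mm rectangular top, 29 mm thick, top surface at z = 701 mm, supported by four 44×44 mm square legs, each inset 16 mm from the nearest pair of top edges, running from the floor. Four apron rails, 44 mm thick and 86 mm tall, run between adjacent legs with their top edges flush with the underside of the top and their outer faces flush with the legs' outer faces.

The table sits inside the house frame, centred.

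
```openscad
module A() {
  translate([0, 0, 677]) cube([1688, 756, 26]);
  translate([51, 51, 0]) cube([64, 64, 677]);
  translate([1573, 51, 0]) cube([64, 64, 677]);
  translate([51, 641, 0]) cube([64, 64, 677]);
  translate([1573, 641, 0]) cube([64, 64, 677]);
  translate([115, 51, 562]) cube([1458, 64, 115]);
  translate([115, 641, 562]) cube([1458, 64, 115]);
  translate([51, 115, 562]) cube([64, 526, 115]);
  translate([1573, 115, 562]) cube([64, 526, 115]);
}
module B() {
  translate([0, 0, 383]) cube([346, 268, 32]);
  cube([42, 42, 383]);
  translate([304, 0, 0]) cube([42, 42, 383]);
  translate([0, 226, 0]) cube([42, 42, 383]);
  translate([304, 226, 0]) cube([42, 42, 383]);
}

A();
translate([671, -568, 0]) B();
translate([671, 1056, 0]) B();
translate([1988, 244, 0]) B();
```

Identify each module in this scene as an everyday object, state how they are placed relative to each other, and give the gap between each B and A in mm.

Each stool's nearest face is 300 mm from the table's bounding box.

A is a table. B is a stool. Three stools sit around the table at the −y, +y, +x sides. The gap between each stool and the table is 300 mm.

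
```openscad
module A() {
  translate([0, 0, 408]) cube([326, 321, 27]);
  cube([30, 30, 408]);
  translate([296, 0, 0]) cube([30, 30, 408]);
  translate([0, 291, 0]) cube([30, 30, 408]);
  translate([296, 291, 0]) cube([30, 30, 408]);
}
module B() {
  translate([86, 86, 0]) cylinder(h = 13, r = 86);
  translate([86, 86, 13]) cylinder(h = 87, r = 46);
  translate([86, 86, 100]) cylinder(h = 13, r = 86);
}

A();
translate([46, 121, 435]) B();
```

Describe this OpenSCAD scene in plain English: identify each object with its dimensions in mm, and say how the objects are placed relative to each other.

A is a four-legged stool. The seat is 326×321 mm, 27 mm thick, top at z = 435 mm. It stands on four square legs, each 30×30 mm in cross-section, from z = 0 to the seat underside, each flush with a corner of the seat.

B is a spool: two coaxial disc flanges of radius 86 mm and thickness 13 mm, joined by a core cylinder of radius 46 mm and height 87 mm. The lower flange rests on z = 0 and the three cylinders share a vertical axis.

The spool is on top of the stool.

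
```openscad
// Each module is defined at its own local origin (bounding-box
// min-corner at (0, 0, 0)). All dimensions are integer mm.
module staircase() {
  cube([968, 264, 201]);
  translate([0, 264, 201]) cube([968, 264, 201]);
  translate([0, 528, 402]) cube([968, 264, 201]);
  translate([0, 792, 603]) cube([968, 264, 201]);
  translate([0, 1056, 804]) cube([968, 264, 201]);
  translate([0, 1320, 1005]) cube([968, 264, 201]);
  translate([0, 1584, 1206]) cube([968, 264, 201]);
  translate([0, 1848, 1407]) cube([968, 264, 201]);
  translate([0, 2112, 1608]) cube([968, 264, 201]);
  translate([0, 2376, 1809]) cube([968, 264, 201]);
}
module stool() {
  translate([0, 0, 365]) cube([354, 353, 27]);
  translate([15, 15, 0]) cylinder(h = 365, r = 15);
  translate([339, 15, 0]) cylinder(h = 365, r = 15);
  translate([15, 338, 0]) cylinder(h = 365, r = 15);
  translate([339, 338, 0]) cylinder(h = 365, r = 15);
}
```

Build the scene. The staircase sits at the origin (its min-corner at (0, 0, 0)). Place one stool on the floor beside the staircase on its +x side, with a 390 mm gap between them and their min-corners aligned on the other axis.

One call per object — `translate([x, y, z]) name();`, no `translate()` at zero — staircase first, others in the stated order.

staircase();
translate([1358, 0, 0]) stool();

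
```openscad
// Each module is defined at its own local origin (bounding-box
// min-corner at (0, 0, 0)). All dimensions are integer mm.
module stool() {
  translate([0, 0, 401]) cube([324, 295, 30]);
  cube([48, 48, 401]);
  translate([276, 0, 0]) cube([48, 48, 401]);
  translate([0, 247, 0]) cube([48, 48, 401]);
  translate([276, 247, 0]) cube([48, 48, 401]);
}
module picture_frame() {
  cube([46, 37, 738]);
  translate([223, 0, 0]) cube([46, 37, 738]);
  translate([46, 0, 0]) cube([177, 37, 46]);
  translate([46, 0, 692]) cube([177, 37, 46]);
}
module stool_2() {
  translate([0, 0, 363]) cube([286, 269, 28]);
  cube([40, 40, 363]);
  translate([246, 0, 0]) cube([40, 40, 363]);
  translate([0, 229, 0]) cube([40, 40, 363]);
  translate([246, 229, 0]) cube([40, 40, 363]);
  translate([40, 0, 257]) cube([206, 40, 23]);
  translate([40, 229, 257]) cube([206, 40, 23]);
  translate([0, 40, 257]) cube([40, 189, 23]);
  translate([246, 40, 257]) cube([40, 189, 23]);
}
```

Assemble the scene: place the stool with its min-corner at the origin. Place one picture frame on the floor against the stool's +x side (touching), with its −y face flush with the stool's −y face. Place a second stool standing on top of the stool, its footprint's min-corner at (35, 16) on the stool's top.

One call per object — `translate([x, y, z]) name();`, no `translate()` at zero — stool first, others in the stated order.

stool();
translate([324, 0, 0]) picture_frame();
translate([35, 16, 431]) stool_2();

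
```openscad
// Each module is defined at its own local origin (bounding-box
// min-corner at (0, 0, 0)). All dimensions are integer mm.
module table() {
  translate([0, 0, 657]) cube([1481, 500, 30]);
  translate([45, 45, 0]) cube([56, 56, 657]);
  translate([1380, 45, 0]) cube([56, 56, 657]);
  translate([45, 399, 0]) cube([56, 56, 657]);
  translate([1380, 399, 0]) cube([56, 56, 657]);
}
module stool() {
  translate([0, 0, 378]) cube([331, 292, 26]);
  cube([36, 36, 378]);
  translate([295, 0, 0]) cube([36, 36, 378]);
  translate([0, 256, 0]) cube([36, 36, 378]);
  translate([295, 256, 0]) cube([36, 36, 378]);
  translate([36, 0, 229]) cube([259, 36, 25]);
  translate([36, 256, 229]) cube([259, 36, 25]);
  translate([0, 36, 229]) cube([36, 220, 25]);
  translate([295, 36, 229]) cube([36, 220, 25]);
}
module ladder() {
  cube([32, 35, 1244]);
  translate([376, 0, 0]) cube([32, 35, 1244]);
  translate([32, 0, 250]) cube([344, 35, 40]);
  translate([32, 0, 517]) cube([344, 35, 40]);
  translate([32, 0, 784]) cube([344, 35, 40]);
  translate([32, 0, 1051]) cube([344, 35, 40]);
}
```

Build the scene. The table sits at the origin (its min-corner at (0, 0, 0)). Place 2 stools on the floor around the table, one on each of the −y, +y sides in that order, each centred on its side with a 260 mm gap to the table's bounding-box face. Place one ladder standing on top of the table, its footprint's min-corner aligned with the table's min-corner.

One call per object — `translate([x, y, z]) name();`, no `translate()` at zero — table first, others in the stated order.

table();
translate([575, -552, 0]) stool();
translate([575, 760, 0]) stool();
translate([0, 0, 687]) ladder();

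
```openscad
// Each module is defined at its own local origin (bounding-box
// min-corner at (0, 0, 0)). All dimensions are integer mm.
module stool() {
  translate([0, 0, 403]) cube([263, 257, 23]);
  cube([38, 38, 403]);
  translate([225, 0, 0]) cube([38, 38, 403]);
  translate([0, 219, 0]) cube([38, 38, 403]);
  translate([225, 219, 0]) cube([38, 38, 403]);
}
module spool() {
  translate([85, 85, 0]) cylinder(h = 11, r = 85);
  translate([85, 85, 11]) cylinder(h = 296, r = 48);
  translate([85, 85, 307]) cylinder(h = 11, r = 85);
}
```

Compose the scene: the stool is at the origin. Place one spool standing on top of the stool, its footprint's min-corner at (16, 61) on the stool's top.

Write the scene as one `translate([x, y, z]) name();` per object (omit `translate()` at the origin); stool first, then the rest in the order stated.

stool();
translate([16, 61, 426]) spool();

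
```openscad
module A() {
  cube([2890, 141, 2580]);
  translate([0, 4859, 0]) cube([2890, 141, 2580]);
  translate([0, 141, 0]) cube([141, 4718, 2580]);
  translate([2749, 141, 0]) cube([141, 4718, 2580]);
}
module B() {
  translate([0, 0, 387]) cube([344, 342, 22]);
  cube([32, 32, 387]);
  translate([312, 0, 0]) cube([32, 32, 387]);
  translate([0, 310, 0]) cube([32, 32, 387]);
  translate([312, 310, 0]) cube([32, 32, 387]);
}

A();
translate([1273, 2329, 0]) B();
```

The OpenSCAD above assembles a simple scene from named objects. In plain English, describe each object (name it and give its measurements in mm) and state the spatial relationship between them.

A is the wall frame of a small rectangular building: four walls, each 2580 mm tall and 141 mm thick, enclosing a footprint 2890 mm (x) by 5000 mm (y) outside-to-outside, with no floor or roof. The front and back walls (the −y and +y sides) span the full width; the two side walls fit between them.

B is a four-legged stool. The seat is 344×342 mm, 22 mm thick, top at z = 409 mm. It stands on four square legs, each 32×32 mm in cross-section, from z = 0 to the seat underside, each flush with a corner of the seat.

The stool sits inside the house frame, centred.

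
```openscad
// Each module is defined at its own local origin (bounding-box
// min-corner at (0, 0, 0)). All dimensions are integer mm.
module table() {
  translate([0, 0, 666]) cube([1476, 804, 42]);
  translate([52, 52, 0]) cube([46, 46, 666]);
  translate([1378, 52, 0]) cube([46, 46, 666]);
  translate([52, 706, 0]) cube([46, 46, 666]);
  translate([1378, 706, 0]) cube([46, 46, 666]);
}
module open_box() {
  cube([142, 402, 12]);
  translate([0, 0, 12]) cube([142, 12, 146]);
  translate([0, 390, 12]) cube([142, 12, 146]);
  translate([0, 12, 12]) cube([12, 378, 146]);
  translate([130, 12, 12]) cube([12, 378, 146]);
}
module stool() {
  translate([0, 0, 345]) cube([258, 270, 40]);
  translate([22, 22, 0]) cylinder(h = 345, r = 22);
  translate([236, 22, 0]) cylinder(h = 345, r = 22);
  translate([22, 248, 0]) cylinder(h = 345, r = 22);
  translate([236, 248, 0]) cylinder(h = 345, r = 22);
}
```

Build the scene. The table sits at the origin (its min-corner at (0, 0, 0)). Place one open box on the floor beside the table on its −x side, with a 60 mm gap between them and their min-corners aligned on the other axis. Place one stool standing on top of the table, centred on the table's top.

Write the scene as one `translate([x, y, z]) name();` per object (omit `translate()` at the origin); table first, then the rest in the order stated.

table();
translate([-202, 0, 0]) open_box();
translate([609, 267, 708]) stool();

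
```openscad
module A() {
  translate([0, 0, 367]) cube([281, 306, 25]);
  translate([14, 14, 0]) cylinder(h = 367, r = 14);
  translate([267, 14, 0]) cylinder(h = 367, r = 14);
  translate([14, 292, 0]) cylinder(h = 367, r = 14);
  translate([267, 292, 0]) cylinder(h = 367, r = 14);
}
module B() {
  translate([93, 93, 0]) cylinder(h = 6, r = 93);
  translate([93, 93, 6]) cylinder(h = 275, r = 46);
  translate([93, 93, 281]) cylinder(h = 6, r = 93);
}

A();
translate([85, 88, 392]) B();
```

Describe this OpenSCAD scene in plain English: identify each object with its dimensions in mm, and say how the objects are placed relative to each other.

A is a four-legged stool. The seat is 281×306 mm, 25 mm thick, top at z = 392 mm. It stands on four round legs, each 28 mm in diameter, from z = 0 to the seat underside, each leg's axis is inset half a diameter from the nearest pair of seat edges (so the leg's bounding box is flush with the corner).

B is a spool: two coaxial disc flanges of radius 93 mm and thickness 6 mm, joined by a core cylinder of radius 46 mm and height 275 mm. The lower flange rests on z = 0 and the three cylinders share a vertical axis.

The spool is on top of the stool.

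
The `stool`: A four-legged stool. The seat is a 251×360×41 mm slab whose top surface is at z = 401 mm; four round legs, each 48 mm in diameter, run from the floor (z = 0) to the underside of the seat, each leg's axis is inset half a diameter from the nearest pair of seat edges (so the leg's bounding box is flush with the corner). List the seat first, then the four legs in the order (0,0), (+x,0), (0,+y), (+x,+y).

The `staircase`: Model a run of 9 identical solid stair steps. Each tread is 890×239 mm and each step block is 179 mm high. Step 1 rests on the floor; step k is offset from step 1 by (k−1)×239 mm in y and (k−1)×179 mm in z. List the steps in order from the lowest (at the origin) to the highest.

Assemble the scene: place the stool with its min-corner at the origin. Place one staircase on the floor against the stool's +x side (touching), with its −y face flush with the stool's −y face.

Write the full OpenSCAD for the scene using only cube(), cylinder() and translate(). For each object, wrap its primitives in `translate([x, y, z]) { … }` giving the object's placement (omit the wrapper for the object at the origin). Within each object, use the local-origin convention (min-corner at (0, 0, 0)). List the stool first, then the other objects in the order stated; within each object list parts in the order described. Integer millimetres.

translate([0, 0, 360]) cube([251, 360, 41]);
translate([24, 24, 0]) cylinder(h = 360, r = 24);
translate([227, 24, 0]) cylinder(h = 360, r = 24);
translate([24, 336, 0]) cylinder(h = 360, r = 24);
translate([227, 336, 0]) cylinder(h = 360, r = 24);
translate([251, 0, 0]) {
  cube([890, 239, 179]);
  translate([0, 239, 179]) cube([890, 239, 179]);
  translate([0, 478, 358]) cube([890, 239, 179]);
  translate([0, 717, 537]) cube([890, 239, 179]);
  translate([0, 956, 716]) cube([890, 239, 179]);
  translate([0, 1195, 895]) cube([890, 239, 179]);
  translate([0, 1434, 1074]) cube([890, 239, 179]);
  translate([0, 1673, 1253]) cube([890, 239, 179]);
  translate([0, 1912, 1432]) cube([890, 239, 179]);
}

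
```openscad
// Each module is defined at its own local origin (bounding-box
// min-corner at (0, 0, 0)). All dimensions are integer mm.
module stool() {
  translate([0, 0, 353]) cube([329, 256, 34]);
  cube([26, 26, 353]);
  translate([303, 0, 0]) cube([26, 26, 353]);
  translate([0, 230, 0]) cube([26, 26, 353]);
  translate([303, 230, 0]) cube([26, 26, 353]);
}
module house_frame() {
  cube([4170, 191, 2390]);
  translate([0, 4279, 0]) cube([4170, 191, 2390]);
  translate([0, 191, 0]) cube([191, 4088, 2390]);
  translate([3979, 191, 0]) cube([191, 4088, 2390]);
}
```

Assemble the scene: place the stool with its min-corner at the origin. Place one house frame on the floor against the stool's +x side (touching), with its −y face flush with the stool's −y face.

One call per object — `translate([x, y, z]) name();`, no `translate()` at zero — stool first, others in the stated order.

stool();
translate([329, 0, 0]) house_frame();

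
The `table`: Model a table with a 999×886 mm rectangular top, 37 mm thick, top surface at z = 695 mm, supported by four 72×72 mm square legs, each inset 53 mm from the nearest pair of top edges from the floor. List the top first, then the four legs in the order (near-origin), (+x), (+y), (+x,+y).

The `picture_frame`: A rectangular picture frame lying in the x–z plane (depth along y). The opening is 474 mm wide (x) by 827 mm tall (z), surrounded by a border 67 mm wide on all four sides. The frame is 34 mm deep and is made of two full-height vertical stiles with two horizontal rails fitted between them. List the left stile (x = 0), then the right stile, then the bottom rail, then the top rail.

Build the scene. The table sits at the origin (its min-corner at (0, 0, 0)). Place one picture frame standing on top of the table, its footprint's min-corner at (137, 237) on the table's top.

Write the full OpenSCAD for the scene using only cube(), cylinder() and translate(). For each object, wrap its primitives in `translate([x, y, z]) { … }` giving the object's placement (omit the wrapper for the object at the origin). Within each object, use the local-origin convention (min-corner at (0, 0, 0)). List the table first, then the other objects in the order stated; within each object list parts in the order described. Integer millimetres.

translate([0, 0, 658]) cube([999, 886, 37]);
translate([53, 53, 0]) cube([72, 72, 658]);
translate([874, 53, 0]) cube([72, 72, 658]);
translate([53, 761, 0]) cube([72, 72, 658]);
translate([874, 761, 0]) cube([72, 72, 658]);
translate([137, 237, 695]) {
  cube([67, 34, 961]);
  translate([541, 0, 0]) cube([67, 34, 961]);
  translate([67, 0, 0]) cube([474, 34, 67]);
  translate([67, 0, 894]) cube([474, 34, 67]);
}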